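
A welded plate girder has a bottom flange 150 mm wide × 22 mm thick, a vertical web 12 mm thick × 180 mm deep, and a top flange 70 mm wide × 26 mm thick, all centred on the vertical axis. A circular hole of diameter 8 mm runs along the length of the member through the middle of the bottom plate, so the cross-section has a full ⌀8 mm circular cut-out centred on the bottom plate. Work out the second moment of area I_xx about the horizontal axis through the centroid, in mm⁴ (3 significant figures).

Decompose the section into non-overlapping parts with the origin at the bottom-left of its bounding rectangle.
Bottom plate: 150 × 22, A = 3 300 mm², y = 11 mm, Ī = 133 100 mm⁴.
Web plate: 12 × 180, A = 2 160 mm², y = 112 mm, Ī = 5 832 000 mm⁴.
Top plate: 70 × 26, A = 1 820 mm², y = 215 mm, Ī = 102 527 mm⁴.
Hole (subtracted): ⌀8, A = 50.265 mm², y = 11 mm, Ī = 201.06 mm⁴.
Centroid: ȳ = ΣA·y / ΣA = 92.53 mm.
Transfer each piece to the horizontal axis through the centroid using Ī + A·d² with d = y − 92.53:
  bottom plate: d = -81.53 mm → contributes +22 068 646 mm⁴
  web plate: d = 19.47 mm → contributes +6 650 818 mm⁴
  top plate: d = 122.47 mm → contributes +27 400 542 mm⁴
  hole: d = -81.53 mm → contributes −334 323 mm⁴
Total I = 55 785 683 mm⁴.

I_xx ≈ 5.58 × 10⁷ mm⁴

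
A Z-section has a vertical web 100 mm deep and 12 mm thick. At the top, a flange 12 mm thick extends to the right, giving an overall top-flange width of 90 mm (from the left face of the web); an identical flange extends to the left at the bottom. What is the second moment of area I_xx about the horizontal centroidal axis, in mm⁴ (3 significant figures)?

I_xx ≈ 4.65 × 10⁶ mm⁴

Split into non-overlapping primitives; take the origin at the lower-left of the bounding box.
Web: 12 × 100, A = 1 200 mm², y = 50 mm, Ī = 1 000 000 mm⁴.
Top flange (beyond web): 78 × 12, A = 936 mm², y = 94 mm, Ī = 11 232 mm⁴.
Bottom flange (beyond web): 78 × 12, A = 936 mm², y = 6 mm, Ī = 11 232 mm⁴.
Centroid: ȳ = ΣA·y / ΣA = 50 mm.
Transfer each piece to the horizontal centroidal axis using Ī + A·d² with d = y − 50:
  web: d = 0 mm → contributes +1 000 000 mm⁴
  top flange (beyond web): d = 44 mm → contributes +1 823 328 mm⁴
  bottom flange (beyond web): d = -44 mm → contributes +1 823 328 mm⁴
Total I = 4 646 656 mm⁴.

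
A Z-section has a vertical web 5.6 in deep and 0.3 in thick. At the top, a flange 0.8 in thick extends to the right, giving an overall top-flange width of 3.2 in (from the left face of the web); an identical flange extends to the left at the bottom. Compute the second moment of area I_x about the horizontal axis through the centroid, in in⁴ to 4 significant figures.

I_x ≈ 31.36 in⁴

Split into non-overlapping primitives; take the origin at the lower-left of the bounding box.
Web: 0.3 × 5.6, A = 1.68 in², y = 2.8 in, Ī = 4.3904 in⁴.
Top flange (beyond web): 2.9 × 0.8, A = 2.32 in², y = 5.2 in, Ī = 0.123733 in⁴.
Bottom flange (beyond web): 2.9 × 0.8, A = 2.32 in², y = 0.4 in, Ī = 0.123733 in⁴.
Centroid: ȳ = ΣA·y / ΣA = 2.8 in.
Transfer each piece to the horizontal axis through the centroid using Ī + A·d² with d = y − 2.8:
  web: d = 0 in → contributes +4.3904 in⁴
  top flange (beyond web): d = 2.4 in → contributes +13.4869 in⁴
  bottom flange (beyond web): d = -2.4 in → contributes +13.4869 in⁴
Total I = 31.3643 in⁴.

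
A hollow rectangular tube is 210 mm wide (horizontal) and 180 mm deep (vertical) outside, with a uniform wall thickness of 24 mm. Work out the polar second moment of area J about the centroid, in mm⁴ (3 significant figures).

J ≈ 1.63 × 10⁸ mm⁴

Break the section into simple shapes (no overlaps), measuring from the bottom-left corner of the bounding box.
Outer rectangle: 210 × 180, A = 37 800 mm², y = 90 mm, Ī = 102 060 000 mm⁴.
Inner void (subtracted): 162 × 132, A = 21 384 mm², y = 90 mm, Ī = 31 049 568 mm⁴.
By symmetry the centroid is at mid-height, ȳ = 90 mm.
All pieces are centred on the centroidal x-axis, so I = ΣĪ (holes subtracted) = 71 010 432 mm⁴.
Repeating about the centroidal y-axis gives I_y = 92 148 192 mm⁴.
Polar second moment: J = I_x + I_y = 163 158 624 mm⁴.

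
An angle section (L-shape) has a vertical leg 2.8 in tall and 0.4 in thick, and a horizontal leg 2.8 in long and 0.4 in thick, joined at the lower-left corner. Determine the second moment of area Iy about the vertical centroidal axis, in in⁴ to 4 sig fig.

Iy ≈ 1.489 in⁴

Break the section into simple shapes (no overlaps), measuring from the bottom-left corner of the bounding box.
Vertical leg: 0.4 × 2.8, A = 1.12 in², x = 0.2 in, Ī = 0.0149333 in⁴.
Horizontal leg (remainder): 2.4 × 0.4, A = 0.96 in², x = 1.6 in, Ī = 0.4608 in⁴.
Centroid: x̄ = ΣA·x / ΣA = 0.846154 in.
Transfer each piece to the vertical centroidal axis using Ī + A·d² with d = x − 0.846154:
  vertical leg: d = -0.646154 in → contributes +0.48255 in⁴
  horizontal leg (remainder): d = 0.753846 in → contributes +1.00635 in⁴
Total I = 1.4889 in⁴.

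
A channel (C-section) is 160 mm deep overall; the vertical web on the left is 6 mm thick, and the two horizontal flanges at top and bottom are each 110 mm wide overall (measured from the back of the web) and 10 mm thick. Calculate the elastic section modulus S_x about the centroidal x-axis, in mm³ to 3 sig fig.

S_x ≈ 1.72 × 10⁵ mm³

Split into non-overlapping primitives; take the origin at the lower-left of the bounding box.
Web: 6 × 160, A = 960 mm², y = 80 mm, Ī = 2 048 000 mm⁴.
Top flange (beyond web): 104 × 10, A = 1 040 mm², y = 155 mm, Ī = 8666.7 mm⁴.
Bottom flange (beyond web): 104 × 10, A = 1 040 mm², y = 5 mm, Ī = 8666.7 mm⁴.
By symmetry the centroid is at mid-height, ȳ = 80 mm.
Transfer each piece to the centroidal x-axis using Ī + A·d² with d = y − 80:
  web: d = 0 mm → contributes +2 048 000 mm⁴
  top flange (beyond web): d = 75 mm → contributes +5 858 667 mm⁴
  bottom flange (beyond web): d = -75 mm → contributes +5 858 667 mm⁴
Total I = 13 765 333 mm⁴.
Extreme fibre distance c = 80 mm; S = I/c = 172 067 mm³.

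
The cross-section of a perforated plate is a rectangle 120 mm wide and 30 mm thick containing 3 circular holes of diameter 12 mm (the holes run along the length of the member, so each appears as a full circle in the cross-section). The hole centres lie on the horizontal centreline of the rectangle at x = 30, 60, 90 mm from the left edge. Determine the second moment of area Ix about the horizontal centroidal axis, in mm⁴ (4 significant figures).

Ix ≈ 2.669 × 10⁵ mm⁴

Split into non-overlapping primitives; take the origin at the lower-left of the bounding box.
Plate: 120 × 30, A = 3 600 mm², y = 15 mm, Ī = 270 000 mm⁴.
Hole 1 (subtracted): ⌀12, A = 113.097 mm², y = 15 mm, Ī = 1017.88 mm⁴.
Hole 2 (subtracted): ⌀12, A = 113.097 mm², y = 15 mm, Ī = 1017.88 mm⁴.
Hole 3 (subtracted): ⌀12, A = 113.097 mm², y = 15 mm, Ī = 1017.88 mm⁴.
By symmetry the centroid is at mid-height, ȳ = 15 mm.
All pieces are centred on the horizontal centroidal axis, so I = ΣĪ (holes subtracted) = 266 946 mm⁴.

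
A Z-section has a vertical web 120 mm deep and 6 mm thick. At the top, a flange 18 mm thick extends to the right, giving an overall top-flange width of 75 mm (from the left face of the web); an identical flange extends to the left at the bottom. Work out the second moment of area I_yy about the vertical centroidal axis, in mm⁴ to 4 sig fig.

Decompose the section into non-overlapping parts with the origin at the bottom-left of its bounding rectangle.
Web: 6 × 120, A = 720 mm², x = 72 mm, Ī = 2 160 mm⁴.
Top flange (beyond web): 69 × 18, A = 1 242 mm², x = 109.5 mm, Ī = 492 764 mm⁴.
Bottom flange (beyond web): 69 × 18, A = 1 242 mm², x = 34.5 mm, Ī = 492 764 mm⁴.
Centroid: x̄ = ΣA·x / ΣA = 72 mm.
Transfer each piece to the vertical centroidal axis using Ī + A·d² with d = x − 72:
  web: d = 0 mm → contributes +2 160 mm⁴
  top flange (beyond web): d = 37.5 mm → contributes +2 239 326 mm⁴
  bottom flange (beyond web): d = -37.5 mm → contributes +2 239 326 mm⁴
Total I = 4 480 812 mm⁴.

I_yy ≈ 4.481 × 10⁶ mm⁴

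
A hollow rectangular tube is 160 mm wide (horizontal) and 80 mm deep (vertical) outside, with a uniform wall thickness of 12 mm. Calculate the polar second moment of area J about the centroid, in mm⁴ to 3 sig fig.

J ≈ 2.04 × 10⁷ mm⁴

Treat the section as a set of non-overlapping primitives; coordinates are from the bounding-box lower-left.
Outer rectangle: 160 × 80, A = 12 800 mm², y = 40 mm, Ī = 6 826 667 mm⁴.
Inner void (subtracted): 136 × 56, A = 7 616 mm², y = 40 mm, Ī = 1 990 315 mm⁴.
By symmetry the centroid is at mid-height, ȳ = 40 mm.
All pieces are centred on the centroidal x-axis, so I = ΣĪ (holes subtracted) = 4 836 352 mm⁴.
Repeating about the centroidal y-axis gives I_y = 15 567 872 mm⁴.
Polar second moment: J = I_x + I_y = 20 404 224 mm⁴.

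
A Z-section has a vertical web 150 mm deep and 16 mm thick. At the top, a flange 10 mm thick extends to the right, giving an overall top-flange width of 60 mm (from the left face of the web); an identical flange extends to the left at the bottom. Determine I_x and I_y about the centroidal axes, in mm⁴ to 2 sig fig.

Decompose the section into non-overlapping parts with the origin at the bottom-left of its bounding rectangle.
Web: 16 × 150, A = 2 400 mm², y = 75 mm, Ī = 4 500 000 mm⁴.
Top flange (beyond web): 44 × 10, A = 440 mm², y = 145 mm, Ī = 3 667 mm⁴.
Bottom flange (beyond web): 44 × 10, A = 440 mm², y = 5 mm, Ī = 3 667 mm⁴.
Centroid: ȳ = ΣA·y / ΣA = 75 mm.
Transfer each piece to the centroidal x-axis using Ī + A·d² with d = y − 75:
  web: d = 0 mm → contributes +4 500 000 mm⁴
  top flange (beyond web): d = 70 mm → contributes +2 159 667 mm⁴
  bottom flange (beyond web): d = -70 mm → contributes +2 159 667 mm⁴
Total I = 8 819 333 mm⁴.
For the y-axis: x̄ = 52 mm.
Repeating about the centroidal y-axis gives I_y = 985 173 mm⁴.

I_x ≈ 8.8 × 10⁶ mm⁴, I_y ≈ 9.9 × 10⁵ mm⁴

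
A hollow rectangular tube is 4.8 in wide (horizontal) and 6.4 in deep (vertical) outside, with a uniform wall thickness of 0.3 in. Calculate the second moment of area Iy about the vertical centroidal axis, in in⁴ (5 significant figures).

Iy ≈ 23.173 in⁴

Break the section into simple shapes (no overlaps), measuring from the bottom-left corner of the bounding box.
Outer rectangle: 4.8 × 6.4, A = 30.72 in², x = 2.4 in, Ī = 58.9824 in⁴.
Inner void (subtracted): 4.2 × 5.8, A = 24.36 in², x = 2.4 in, Ī = 35.8092 in⁴.
By symmetry the centroid is at mid-width, x̄ = 2.4 in.
All pieces are centred on the vertical centroidal axis, so I = ΣĪ (holes subtracted) = 23.1732 in⁴.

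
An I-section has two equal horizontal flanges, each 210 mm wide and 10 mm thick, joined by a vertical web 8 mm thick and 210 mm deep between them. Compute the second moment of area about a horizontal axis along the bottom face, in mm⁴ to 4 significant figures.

Break the section into simple shapes (no overlaps), measuring from the bottom-left corner of the bounding box.
Bottom flange: 210 × 10, A = 2 100 mm², y = 5 mm, Ī = 17 500 mm⁴.
Web: 8 × 210, A = 1 680 mm², y = 115 mm, Ī = 6 174 000 mm⁴.
Top flange: 210 × 10, A = 2 100 mm², y = 225 mm, Ī = 17 500 mm⁴.
Transfer each piece to the bottom edge using Ī + A·d² with d = y − 0:
  bottom flange: d = 5 mm → contributes +70 000 mm⁴
  web: d = 115 mm → contributes +28 392 000 mm⁴
  top flange: d = 225 mm → contributes +106 330 000 mm⁴
Total I = 134 792 000 mm⁴.

I_base ≈ 1.348 × 10⁸ mm⁴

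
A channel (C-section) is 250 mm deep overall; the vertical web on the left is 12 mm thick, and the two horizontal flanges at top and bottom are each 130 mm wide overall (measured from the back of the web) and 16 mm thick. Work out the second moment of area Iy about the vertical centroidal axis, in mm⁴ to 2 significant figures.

Iy ≈ 1.1 × 10⁷ mm⁴

Break the section into simple shapes (no overlaps), measuring from the bottom-left corner of the bounding box.
Web: 12 × 250, A = 3 000 mm², x = 6 mm, Ī = 36 000 mm⁴.
Top flange (beyond web): 118 × 16, A = 1 888 mm², x = 71 mm, Ī = 2 190 709 mm⁴.
Bottom flange (beyond web): 118 × 16, A = 1 888 mm², x = 71 mm, Ī = 2 190 709 mm⁴.
Centroid: x̄ = ΣA·x / ΣA = 42.22 mm.
Transfer each piece to the vertical centroidal axis using Ī + A·d² with d = x − 42.22:
  web: d = -36.22 mm → contributes +3 972 091 mm⁴
  top flange (beyond web): d = 28.78 mm → contributes +3 754 305 mm⁴
  bottom flange (beyond web): d = 28.78 mm → contributes +3 754 305 mm⁴
Total I = 11 480 701 mm⁴.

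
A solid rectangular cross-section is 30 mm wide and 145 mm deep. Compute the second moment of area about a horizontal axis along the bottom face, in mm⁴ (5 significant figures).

I_base ≈ 3.0486 × 10⁷ mm⁴

The section: 30 × 145, A = 4 350 mm², y = 72.5 mm, Ī = 7 621 563 mm⁴.
Transfer it to the base of the section using Ī + A·d² with d = y − 0:
  the section: d = 72.5 mm → contributes +30 486 250 mm⁴
Total I = 30 486 250 mm⁴.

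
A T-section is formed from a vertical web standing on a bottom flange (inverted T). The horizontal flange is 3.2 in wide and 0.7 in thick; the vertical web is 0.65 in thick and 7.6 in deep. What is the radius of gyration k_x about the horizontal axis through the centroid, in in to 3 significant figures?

Decompose the section into non-overlapping parts with the origin at the bottom-left of its bounding rectangle.
Flange: 3.2 × 0.7, A = 2.24 in², y = 0.35 in, Ī = 0.091467 in⁴.
Web: 0.65 × 7.6, A = 4.94 in², y = 4.5 in, Ī = 23.778 in⁴.
Centroid: ȳ = ΣA·y / ΣA = 3.2053 in.
Transfer each piece to the horizontal axis through the centroid using Ī + A·d² with d = y − 3.2053:
  flange: d = -2.8553 in → contributes +18.354 in⁴
  web: d = 1.2947 in → contributes +32.059 in⁴
Total I = 50.412 in⁴.
Radius of gyration: k = √(I/A) = √(50.412 / 7.18) = 2.6498 in.

k_x ≈ 2.65 in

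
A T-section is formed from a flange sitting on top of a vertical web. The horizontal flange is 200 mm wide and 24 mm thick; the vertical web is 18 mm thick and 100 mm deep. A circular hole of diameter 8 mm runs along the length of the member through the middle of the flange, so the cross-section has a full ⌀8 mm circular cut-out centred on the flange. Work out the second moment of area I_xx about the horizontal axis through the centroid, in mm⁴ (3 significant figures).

Split into non-overlapping primitives; take the origin at the lower-left of the bounding box.
Flange: 200 × 24, A = 4 800 mm², y = 112 mm, Ī = 230 400 mm⁴.
Web: 18 × 100, A = 1 800 mm², y = 50 mm, Ī = 1 500 000 mm⁴.
Hole (subtracted): ⌀8, A = 50.265 mm², y = 112 mm, Ī = 201.06 mm⁴.
Centroid: ȳ = ΣA·y / ΣA = 94.961 mm.
Transfer each piece to the horizontal axis through the centroid using Ī + A·d² with d = y − 94.961:
  flange: d = 17.039 mm → contributes +1 623 949 mm⁴
  web: d = -44.961 mm → contributes +5 138 708 mm⁴
  hole: d = 17.039 mm → contributes −14 794 mm⁴
Total I = 6 747 862 mm⁴.

I_xx ≈ 6.75 × 10⁶ mm⁴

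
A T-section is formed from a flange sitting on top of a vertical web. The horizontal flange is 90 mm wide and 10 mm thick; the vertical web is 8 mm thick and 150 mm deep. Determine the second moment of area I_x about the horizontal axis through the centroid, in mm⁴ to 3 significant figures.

Decompose the section into non-overlapping parts with the origin at the bottom-left of its bounding rectangle.
Flange: 90 × 10, A = 900 mm², y = 155 mm, Ī = 7 500 mm⁴.
Web: 8 × 150, A = 1 200 mm², y = 75 mm, Ī = 2 250 000 mm⁴.
Centroid: ȳ = ΣA·y / ΣA = 109.29 mm.
Transfer each piece to the horizontal axis through the centroid using Ī + A·d² with d = y − 109.29:
  flange: d = 45.714 mm → contributes +1 888 316 mm⁴
  web: d = -34.286 mm → contributes +3 660 612 mm⁴
Total I = 5 548 929 mm⁴.

I_x ≈ 5.55 × 10⁶ mm⁴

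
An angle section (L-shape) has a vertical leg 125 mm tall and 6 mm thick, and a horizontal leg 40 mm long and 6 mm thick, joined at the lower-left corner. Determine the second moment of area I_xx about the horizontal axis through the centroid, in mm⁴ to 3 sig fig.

Treat the section as a set of non-overlapping primitives; coordinates are from the bounding-box lower-left.
Vertical leg: 6 × 125, A = 750 mm², y = 62.5 mm, Ī = 976 563 mm⁴.
Horizontal leg (remainder): 34 × 6, A = 204 mm², y = 3 mm, Ī = 612 mm⁴.
Centroid: ȳ = ΣA·y / ΣA = 49.777 mm.
Transfer each piece to the horizontal axis through the centroid using Ī + A·d² with d = y − 49.777:
  vertical leg: d = 12.723 mm → contributes +1 097 974 mm⁴
  horizontal leg (remainder): d = -46.777 mm → contributes +446 977 mm⁴
Total I = 1 544 950 mm⁴.

I_xx ≈ 1.54 × 10⁶ mm⁴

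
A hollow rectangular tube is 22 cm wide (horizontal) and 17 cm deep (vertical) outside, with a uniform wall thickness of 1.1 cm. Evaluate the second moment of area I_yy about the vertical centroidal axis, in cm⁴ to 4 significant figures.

Decompose the section into non-overlapping parts with the origin at the bottom-left of its bounding rectangle.
Outer rectangle: 22 × 17, A = 374 cm², x = 11 cm, Ī = 15084.7 cm⁴.
Inner void (subtracted): 19.8 × 14.8, A = 293.04 cm², x = 11 cm, Ī = 9573.62 cm⁴.
By symmetry the centroid is at mid-width, x̄ = 11 cm.
All pieces are centred on the vertical centroidal axis, so I = ΣĪ (holes subtracted) = 5511.05 cm⁴.

I_yy ≈ 5511 cm⁴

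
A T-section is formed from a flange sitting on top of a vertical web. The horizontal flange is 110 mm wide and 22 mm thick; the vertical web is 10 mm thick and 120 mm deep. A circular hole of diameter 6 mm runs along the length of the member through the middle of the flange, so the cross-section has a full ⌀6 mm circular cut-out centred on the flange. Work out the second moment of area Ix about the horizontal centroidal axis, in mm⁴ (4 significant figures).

Break the section into simple shapes (no overlaps), measuring from the bottom-left corner of the bounding box.
Flange: 110 × 22, A = 2 420 mm², y = 131 mm, Ī = 97606.7 mm⁴.
Web: 10 × 120, A = 1 200 mm², y = 60 mm, Ī = 1 440 000 mm⁴.
Hole (subtracted): ⌀6, A = 28.2743 mm², y = 131 mm, Ī = 63.6173 mm⁴.
Centroid: ȳ = ΣA·y / ΣA = 107.279 mm.
Transfer each piece to the horizontal centroidal axis using Ī + A·d² with d = y − 107.279:
  flange: d = 23.7212 mm → contributes +1 459 328 mm⁴
  web: d = -47.2788 mm → contributes +4 122 343 mm⁴
  hole: d = 23.7212 mm → contributes −15973.4 mm⁴
Total I = 5 565 698 mm⁴.

Ix ≈ 5.566 × 10⁶ mm⁴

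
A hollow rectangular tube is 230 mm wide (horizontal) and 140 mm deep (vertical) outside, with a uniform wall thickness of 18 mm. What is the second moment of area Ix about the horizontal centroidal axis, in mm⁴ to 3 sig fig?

Treat the section as a set of non-overlapping primitives; coordinates are from the bounding-box lower-left.
Outer rectangle: 230 × 140, A = 32 200 mm², y = 70 mm, Ī = 52 593 333 mm⁴.
Inner void (subtracted): 194 × 104, A = 20 176 mm², y = 70 mm, Ī = 18 185 301 mm⁴.
By symmetry the centroid is at mid-height, ȳ = 70 mm.
All pieces are centred on the horizontal centroidal axis, so I = ΣĪ (holes subtracted) = 34 408 032 mm⁴.

Ix ≈ 3.44 × 10⁷ mm⁴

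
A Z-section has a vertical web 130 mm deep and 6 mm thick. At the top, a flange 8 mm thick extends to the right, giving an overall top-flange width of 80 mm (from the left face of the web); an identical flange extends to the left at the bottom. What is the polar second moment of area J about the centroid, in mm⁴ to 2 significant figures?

Split into non-overlapping primitives; take the origin at the lower-left of the bounding box.
Web: 6 × 130, A = 780 mm², y = 65 mm, Ī = 1 098 500 mm⁴.
Top flange (beyond web): 74 × 8, A = 592 mm², y = 126 mm, Ī = 3 157 mm⁴.
Bottom flange (beyond web): 74 × 8, A = 592 mm², y = 4 mm, Ī = 3 157 mm⁴.
Centroid: ȳ = ΣA·y / ΣA = 65 mm.
Transfer each piece to the centroidal x-axis using Ī + A·d² with d = y − 65:
  web: d = 0 mm → contributes +1 098 500 mm⁴
  top flange (beyond web): d = 61 mm → contributes +2 205 989 mm⁴
  bottom flange (beyond web): d = -61 mm → contributes +2 205 989 mm⁴
Total I = 5 510 479 mm⁴.
For the y-axis: x̄ = 77 mm.
Repeating about the centroidal y-axis gives I_y = 2 437 039 mm⁴.
Polar second moment: J = I_x + I_y = 7 947 517 mm⁴.

J ≈ 7.9 × 10⁶ mm⁴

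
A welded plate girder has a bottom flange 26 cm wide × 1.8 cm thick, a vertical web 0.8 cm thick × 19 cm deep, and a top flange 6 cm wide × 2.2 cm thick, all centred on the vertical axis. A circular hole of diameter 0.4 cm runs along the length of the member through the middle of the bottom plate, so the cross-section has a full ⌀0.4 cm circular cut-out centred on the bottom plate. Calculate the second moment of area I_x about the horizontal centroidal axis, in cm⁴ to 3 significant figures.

Break the section into simple shapes (no overlaps), measuring from the bottom-left corner of the bounding box.
Bottom plate: 26 × 1.8, A = 46.8 cm², y = 0.9 cm, Ī = 12.636 cm⁴.
Web plate: 0.8 × 19, A = 15.2 cm², y = 11.3 cm, Ī = 457.27 cm⁴.
Top plate: 6 × 2.2, A = 13.2 cm², y = 21.9 cm, Ī = 5.324 cm⁴.
Hole (subtracted): ⌀0.4, A = 0.12566 cm², y = 0.9 cm, Ī = 0.0012566 cm⁴.
Centroid: ȳ = ΣA·y / ΣA = 6.698 cm.
Transfer each piece to the horizontal centroidal axis using Ī + A·d² with d = y − 6.698:
  bottom plate: d = -5.798 cm → contributes +1585.9 cm⁴
  web plate: d = 4.602 cm → contributes +779.18 cm⁴
  top plate: d = 15.202 cm → contributes +3055.9 cm⁴
  hole: d = -5.798 cm → contributes −4.2256 cm⁴
Total I = 5416.7 cm⁴.

I_x ≈ 5420 cm⁴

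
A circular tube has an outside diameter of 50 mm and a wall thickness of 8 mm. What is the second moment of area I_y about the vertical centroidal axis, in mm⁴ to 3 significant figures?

I_y ≈ 2.41 × 10⁵ mm⁴

Split into non-overlapping primitives; take the origin at the lower-left of the bounding box.
Outer circle: ⌀50, A = 1963.5 mm², x = 25 mm, Ī = 306 796 mm⁴.
Bore (subtracted): ⌀34, A = 907.92 mm², x = 25 mm, Ī = 65 597 mm⁴.
By symmetry the centroid is at mid-width, x̄ = 25 mm.
All pieces are centred on the vertical centroidal axis, so I = ΣĪ (holes subtracted) = 241 199 mm⁴.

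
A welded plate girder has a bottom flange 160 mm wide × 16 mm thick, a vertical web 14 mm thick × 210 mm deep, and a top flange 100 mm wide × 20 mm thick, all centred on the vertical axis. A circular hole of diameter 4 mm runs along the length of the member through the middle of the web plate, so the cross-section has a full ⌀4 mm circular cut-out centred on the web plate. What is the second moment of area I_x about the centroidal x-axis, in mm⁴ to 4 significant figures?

I_x ≈ 6.960 × 10⁷ mm⁴

Split into non-overlapping primitives; take the origin at the lower-left of the bounding box.
Bottom plate: 160 × 16, A = 2 560 mm², y = 8 mm, Ī = 54613.3 mm⁴.
Web plate: 14 × 210, A = 2 940 mm², y = 121 mm, Ī = 10 804 500 mm⁴.
Top plate: 100 × 20, A = 2 000 mm², y = 236 mm, Ī = 66666.7 mm⁴.
Hole (subtracted): ⌀4, A = 12.5664 mm², y = 121 mm, Ī = 12.5664 mm⁴.
Centroid: ȳ = ΣA·y / ΣA = 113.083 mm.
Transfer each piece to the centroidal x-axis using Ī + A·d² with d = y − 113.083:
  bottom plate: d = -105.083 mm → contributes +28 323 109 mm⁴
  web plate: d = 7.91727 mm → contributes +10 988 788 mm⁴
  top plate: d = 122.917 mm → contributes +30 283 975 mm⁴
  hole: d = 7.91727 mm → contributes −800.265 mm⁴
Total I = 69 595 072 mm⁴.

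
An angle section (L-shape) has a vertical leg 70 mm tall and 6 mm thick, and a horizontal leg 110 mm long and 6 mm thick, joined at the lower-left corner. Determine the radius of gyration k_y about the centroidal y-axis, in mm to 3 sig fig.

k_y ≈ 35.6 mm

Treat the section as a set of non-overlapping primitives; coordinates are from the bounding-box lower-left.
Vertical leg: 6 × 70, A = 420 mm², x = 3 mm, Ī = 1 260 mm⁴.
Horizontal leg (remainder): 104 × 6, A = 624 mm², x = 58 mm, Ī = 562 432 mm⁴.
Centroid: x̄ = ΣA·x / ΣA = 35.874 mm.
Transfer each piece to the centroidal y-axis using Ī + A·d² with d = x − 35.874:
  vertical leg: d = -32.874 mm → contributes +455 142 mm⁴
  horizontal leg (remainder): d = 22.126 mm → contributes +867 929 mm⁴
Total I = 1 323 071 mm⁴.
Radius of gyration: k = √(I/A) = √(1 323 071 / 1 044) = 35.599 mm.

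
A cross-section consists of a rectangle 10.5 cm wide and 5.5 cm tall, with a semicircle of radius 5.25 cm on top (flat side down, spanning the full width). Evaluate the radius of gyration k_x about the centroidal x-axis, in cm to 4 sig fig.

Decompose the section into non-overlapping parts with the origin at the bottom-left of its bounding rectangle.
Rectangular body: 10.5 × 5.5, A = 57.75 cm², y = 2.75 cm, Ī = 145.578 cm⁴.
Semicircular cap: semicircle r = 5.25, A = 43.2951 cm², y = 7.72817 cm, Ī = 83.3814 cm⁴.
Centroid: ȳ = ΣA·y / ΣA = 4.88301 cm.
Transfer each piece to the centroidal x-axis using Ī + A·d² with d = y − 4.88301:
  rectangular body: d = -2.13301 cm → contributes +408.325 cm⁴
  semicircular cap: d = 2.84516 cm → contributes +433.852 cm⁴
Total I = 842.177 cm⁴.
Radius of gyration: k = √(I/A) = √(842.177 / 101.045) = 2.88698 cm.

k_x ≈ 2.887 cm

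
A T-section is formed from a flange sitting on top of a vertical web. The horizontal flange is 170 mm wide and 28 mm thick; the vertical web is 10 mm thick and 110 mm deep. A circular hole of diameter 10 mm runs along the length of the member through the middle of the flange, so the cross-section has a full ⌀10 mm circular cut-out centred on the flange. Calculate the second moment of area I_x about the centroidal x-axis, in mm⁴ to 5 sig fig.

I_x ≈ 5.6603 × 10⁶ mm⁴

Break the section into simple shapes (no overlaps), measuring from the bottom-left corner of the bounding box.
Flange: 170 × 28, A = 4 760 mm², y = 124 mm, Ī = 310986.7 mm⁴.
Web: 10 × 110, A = 1 100 mm², y = 55 mm, Ī = 1 109 167 mm⁴.
Hole (subtracted): ⌀10, A = 78.53982 mm², y = 124 mm, Ī = 490.8739 mm⁴.
Centroid: ȳ = ΣA·y / ΣA = 110.8718 mm.
Transfer each piece to the centroidal x-axis using Ī + A·d² with d = y − 110.8718:
  flange: d = 13.12817 mm → contributes +1 131 367 mm⁴
  web: d = -55.87183 mm → contributes +4 542 994 mm⁴
  hole: d = 13.12817 mm → contributes −14027.12 mm⁴
Total I = 5 660 334 mm⁴.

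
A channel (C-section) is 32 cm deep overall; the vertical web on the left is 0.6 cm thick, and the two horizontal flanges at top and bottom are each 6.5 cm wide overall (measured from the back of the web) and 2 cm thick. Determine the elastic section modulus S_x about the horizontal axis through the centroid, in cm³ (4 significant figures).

Treat the section as a set of non-overlapping primitives; coordinates are from the bounding-box lower-left.
Web: 0.6 × 32, A = 19.2 cm², y = 16 cm, Ī = 1638.4 cm⁴.
Top flange (beyond web): 5.9 × 2, A = 11.8 cm², y = 31 cm, Ī = 3.93333 cm⁴.
Bottom flange (beyond web): 5.9 × 2, A = 11.8 cm², y = 1 cm, Ī = 3.93333 cm⁴.
By symmetry the centroid is at mid-height, ȳ = 16 cm.
Transfer each piece to the horizontal axis through the centroid using Ī + A·d² with d = y − 16:
  web: d = 0 cm → contributes +1638.4 cm⁴
  top flange (beyond web): d = 15 cm → contributes +2658.93 cm⁴
  bottom flange (beyond web): d = -15 cm → contributes +2658.93 cm⁴
Total I = 6956.27 cm⁴.
Extreme fibre distance c = 16 cm; S = I/c = 434.767 cm³.

S_x ≈ 434.8 cm³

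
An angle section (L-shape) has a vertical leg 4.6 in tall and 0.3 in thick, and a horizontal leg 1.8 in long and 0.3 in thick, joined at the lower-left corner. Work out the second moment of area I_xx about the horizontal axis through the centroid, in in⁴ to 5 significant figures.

I_xx ≈ 4.0054 in⁴

Split into non-overlapping primitives; take the origin at the lower-left of the bounding box.
Vertical leg: 0.3 × 4.6, A = 1.38 in², y = 2.3 in, Ī = 2.4334 in⁴.
Horizontal leg (remainder): 1.5 × 0.3, A = 0.45 in², y = 0.15 in, Ī = 0.003375 in⁴.
Centroid: ȳ = ΣA·y / ΣA = 1.771311 in.
Transfer each piece to the horizontal axis through the centroid using Ī + A·d² with d = y − 1.771311:
  vertical leg: d = 0.5286885 in → contributes +2.819126 in⁴
  horizontal leg (remainder): d = -1.621311 in → contributes +1.186268 in⁴
Total I = 4.005394 in⁴.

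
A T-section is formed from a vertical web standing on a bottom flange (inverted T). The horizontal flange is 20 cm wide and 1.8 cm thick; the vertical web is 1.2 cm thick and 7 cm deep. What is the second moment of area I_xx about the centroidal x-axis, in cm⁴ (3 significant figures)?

Break the section into simple shapes (no overlaps), measuring from the bottom-left corner of the bounding box.
Flange: 20 × 1.8, A = 36 cm², y = 0.9 cm, Ī = 9.72 cm⁴.
Web: 1.2 × 7, A = 8.4 cm², y = 5.3 cm, Ī = 34.3 cm⁴.
Centroid: ȳ = ΣA·y / ΣA = 1.7324 cm.
Transfer each piece to the centroidal x-axis using Ī + A·d² with d = y − 1.7324:
  flange: d = -0.83243 cm → contributes +34.666 cm⁴
  web: d = 3.5676 cm → contributes +141.21 cm⁴
Total I = 175.88 cm⁴.

I_xx ≈ 176 cm⁴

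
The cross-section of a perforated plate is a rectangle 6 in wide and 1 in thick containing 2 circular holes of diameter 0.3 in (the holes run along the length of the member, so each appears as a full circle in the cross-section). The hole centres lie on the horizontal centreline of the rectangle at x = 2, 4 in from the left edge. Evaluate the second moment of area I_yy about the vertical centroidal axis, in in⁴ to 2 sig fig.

I_yy ≈ 18 in⁴

Decompose the section into non-overlapping parts with the origin at the bottom-left of its bounding rectangle.
Plate: 6 × 1, A = 6 in², x = 3 in, Ī = 18 in⁴.
Hole 1 (subtracted): ⌀0.3, A = 0.07069 in², x = 2 in, Ī = 0.0003976 in⁴.
Hole 2 (subtracted): ⌀0.3, A = 0.07069 in², x = 4 in, Ī = 0.0003976 in⁴.
By symmetry the centroid is at mid-width, x̄ = 3 in.
Transfer each piece to the vertical centroidal axis using Ī + A·d² with d = x − 3:
  plate: d = 0 in → contributes +18 in⁴
  hole 1: d = -1 in → contributes −0.07108 in⁴
  hole 2: d = 1 in → contributes −0.07108 in⁴
Total I = 17.86 in⁴.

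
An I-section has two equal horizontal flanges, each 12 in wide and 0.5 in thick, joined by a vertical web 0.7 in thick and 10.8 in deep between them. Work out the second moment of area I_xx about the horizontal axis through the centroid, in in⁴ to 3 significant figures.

I_xx ≈ 457 in⁴

Break the section into simple shapes (no overlaps), measuring from the bottom-left corner of the bounding box.
Bottom flange: 12 × 0.5, A = 6 in², y = 0.25 in, Ī = 0.125 in⁴.
Web: 0.7 × 10.8, A = 7.56 in², y = 5.9 in, Ī = 73.483 in⁴.
Top flange: 12 × 0.5, A = 6 in², y = 11.55 in, Ī = 0.125 in⁴.
By symmetry the centroid is at mid-height, ȳ = 5.9 in.
Transfer each piece to the horizontal axis through the centroid using Ī + A·d² with d = y − 5.9:
  bottom flange: d = -5.65 in → contributes +191.66 in⁴
  web: d = 0 in → contributes +73.483 in⁴
  top flange: d = 5.65 in → contributes +191.66 in⁴
Total I = 456.8 in⁴.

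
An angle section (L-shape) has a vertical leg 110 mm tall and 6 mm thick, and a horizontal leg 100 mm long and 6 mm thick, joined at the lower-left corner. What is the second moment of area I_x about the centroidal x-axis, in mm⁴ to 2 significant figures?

Split into non-overlapping primitives; take the origin at the lower-left of the bounding box.
Vertical leg: 6 × 110, A = 660 mm², y = 55 mm, Ī = 665 500 mm⁴.
Horizontal leg (remainder): 94 × 6, A = 564 mm², y = 3 mm, Ī = 1 692 mm⁴.
Centroid: ȳ = ΣA·y / ΣA = 31.04 mm.
Transfer each piece to the centroidal x-axis using Ī + A·d² with d = y − 31.04:
  vertical leg: d = 23.96 mm → contributes +1 044 419 mm⁴
  horizontal leg (remainder): d = -28.04 mm → contributes +445 107 mm⁴
Total I = 1 489 526 mm⁴.

I_x ≈ 1.5 × 10⁶ mm⁴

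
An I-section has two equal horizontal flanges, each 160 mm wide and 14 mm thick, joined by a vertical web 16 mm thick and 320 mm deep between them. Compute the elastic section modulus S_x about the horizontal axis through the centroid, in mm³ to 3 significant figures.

Break the section into simple shapes (no overlaps), measuring from the bottom-left corner of the bounding box.
Bottom flange: 160 × 14, A = 2 240 mm², y = 7 mm, Ī = 36 587 mm⁴.
Web: 16 × 320, A = 5 120 mm², y = 174 mm, Ī = 43 690 667 mm⁴.
Top flange: 160 × 14, A = 2 240 mm², y = 341 mm, Ī = 36 587 mm⁴.
By symmetry the centroid is at mid-height, ȳ = 174 mm.
Transfer each piece to the horizontal axis through the centroid using Ī + A·d² with d = y − 174:
  bottom flange: d = -167 mm → contributes +62 507 947 mm⁴
  web: d = 0 mm → contributes +43 690 667 mm⁴
  top flange: d = 167 mm → contributes +62 507 947 mm⁴
Total I = 168 706 560 mm⁴.
Extreme fibre distance c = 174 mm; S = I/c = 969 578 mm³.

S_x ≈ 9.70 × 10⁵ mm³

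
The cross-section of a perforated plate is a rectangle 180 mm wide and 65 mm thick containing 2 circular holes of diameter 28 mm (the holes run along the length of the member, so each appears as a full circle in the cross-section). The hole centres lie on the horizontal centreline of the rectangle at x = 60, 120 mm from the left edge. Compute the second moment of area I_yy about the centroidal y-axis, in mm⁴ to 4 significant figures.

Treat the section as a set of non-overlapping primitives; coordinates are from the bounding-box lower-left.
Plate: 180 × 65, A = 11 700 mm², x = 90 mm, Ī = 31 590 000 mm⁴.
Hole 1 (subtracted): ⌀28, A = 615.752 mm², x = 60 mm, Ī = 30171.9 mm⁴.
Hole 2 (subtracted): ⌀28, A = 615.752 mm², x = 120 mm, Ī = 30171.9 mm⁴.
By symmetry the centroid is at mid-width, x̄ = 90 mm.
Transfer each piece to the centroidal y-axis using Ī + A·d² with d = x − 90:
  plate: d = 0 mm → contributes +31 590 000 mm⁴
  hole 1: d = -30 mm → contributes −584 349 mm⁴
  hole 2: d = 30 mm → contributes −584 349 mm⁴
Total I = 30 421 302 mm⁴.

I_yy ≈ 3.042 × 10⁷ mm⁴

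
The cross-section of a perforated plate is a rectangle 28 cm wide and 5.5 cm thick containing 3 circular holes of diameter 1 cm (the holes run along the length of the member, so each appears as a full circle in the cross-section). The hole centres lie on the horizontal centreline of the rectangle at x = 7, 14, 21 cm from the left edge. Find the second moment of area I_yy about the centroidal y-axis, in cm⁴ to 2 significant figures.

I_yy ≈ 1.0 × 10⁴ cm⁴

Split into non-overlapping primitives; take the origin at the lower-left of the bounding box.
Plate: 28 × 5.5, A = 154 cm², x = 14 cm, Ī = 10 061 cm⁴.
Hole 1 (subtracted): ⌀1, A = 0.7854 cm², x = 7 cm, Ī = 0.04909 cm⁴.
Hole 2 (subtracted): ⌀1, A = 0.7854 cm², x = 14 cm, Ī = 0.04909 cm⁴.
Hole 3 (subtracted): ⌀1, A = 0.7854 cm², x = 21 cm, Ī = 0.04909 cm⁴.
By symmetry the centroid is at mid-width, x̄ = 14 cm.
Transfer each piece to the centroidal y-axis using Ī + A·d² with d = x − 14:
  plate: d = 0 cm → contributes +10 061 cm⁴
  hole 1: d = -7 cm → contributes −38.53 cm⁴
  hole 2: d = 0 cm → contributes −0.04909 cm⁴
  hole 3: d = 7 cm → contributes −38.53 cm⁴
Total I = 9 984 cm⁴.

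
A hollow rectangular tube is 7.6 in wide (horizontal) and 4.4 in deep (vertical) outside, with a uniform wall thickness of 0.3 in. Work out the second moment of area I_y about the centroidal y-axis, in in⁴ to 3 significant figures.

I_y ≈ 52.3 in⁴

Split into non-overlapping primitives; take the origin at the lower-left of the bounding box.
Outer rectangle: 7.6 × 4.4, A = 33.44 in², x = 3.8 in, Ī = 160.96 in⁴.
Inner void (subtracted): 7 × 3.8, A = 26.6 in², x = 3.8 in, Ī = 108.62 in⁴.
By symmetry the centroid is at mid-width, x̄ = 3.8 in.
All pieces are centred on the centroidal y-axis, so I = ΣĪ (holes subtracted) = 52.341 in⁴.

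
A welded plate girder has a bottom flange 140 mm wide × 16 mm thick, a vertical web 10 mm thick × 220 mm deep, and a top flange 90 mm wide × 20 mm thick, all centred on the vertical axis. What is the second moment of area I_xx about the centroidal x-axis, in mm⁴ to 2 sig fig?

I_xx ≈ 6.6 × 10⁷ mm⁴

Break the section into simple shapes (no overlaps), measuring from the bottom-left corner of the bounding box.
Bottom plate: 140 × 16, A = 2 240 mm², y = 8 mm, Ī = 47 787 mm⁴.
Web plate: 10 × 220, A = 2 200 mm², y = 126 mm, Ī = 8 873 333 mm⁴.
Top plate: 90 × 20, A = 1 800 mm², y = 246 mm, Ī = 60 000 mm⁴.
Centroid: ȳ = ΣA·y / ΣA = 118.3 mm.
Transfer each piece to the centroidal x-axis using Ī + A·d² with d = y − 118.3:
  bottom plate: d = -110.3 mm → contributes +27 278 293 mm⁴
  web plate: d = 7.744 mm → contributes +9 005 252 mm⁴
  top plate: d = 127.7 mm → contributes +29 433 164 mm⁴
Total I = 65 716 710 mm⁴.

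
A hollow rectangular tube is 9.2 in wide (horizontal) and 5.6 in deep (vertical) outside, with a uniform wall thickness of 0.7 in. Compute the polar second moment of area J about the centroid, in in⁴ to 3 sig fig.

J ≈ 284 in⁴

Break the section into simple shapes (no overlaps), measuring from the bottom-left corner of the bounding box.
Outer rectangle: 9.2 × 5.6, A = 51.52 in², y = 2.8 in, Ī = 134.64 in⁴.
Inner void (subtracted): 7.8 × 4.2, A = 32.76 in², y = 2.8 in, Ī = 48.157 in⁴.
By symmetry the centroid is at mid-height, ȳ = 2.8 in.
All pieces are centred on the centroidal x-axis, so I = ΣĪ (holes subtracted) = 86.482 in⁴.
Repeating about the centroidal y-axis gives I_y = 197.29 in⁴.
Polar second moment: J = I_x + I_y = 283.78 in⁴.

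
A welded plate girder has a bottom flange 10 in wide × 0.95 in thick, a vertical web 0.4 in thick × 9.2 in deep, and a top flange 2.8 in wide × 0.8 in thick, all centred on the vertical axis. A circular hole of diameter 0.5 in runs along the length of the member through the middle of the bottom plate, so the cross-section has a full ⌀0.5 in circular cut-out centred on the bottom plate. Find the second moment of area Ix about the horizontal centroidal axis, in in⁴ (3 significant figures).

Ix ≈ 237 in⁴

Split into non-overlapping primitives; take the origin at the lower-left of the bounding box.
Bottom plate: 10 × 0.95, A = 9.5 in², y = 0.475 in, Ī = 0.71448 in⁴.
Web plate: 0.4 × 9.2, A = 3.68 in², y = 5.55 in, Ī = 25.956 in⁴.
Top plate: 2.8 × 0.8, A = 2.24 in², y = 10.55 in, Ī = 0.11947 in⁴.
Hole (subtracted): ⌀0.5, A = 0.19635 in², y = 0.475 in, Ī = 0.003068 in⁴.
Centroid: ȳ = ΣA·y / ΣA = 3.1842 in.
Transfer each piece to the horizontal centroidal axis using Ī + A·d² with d = y − 3.1842:
  bottom plate: d = -2.7092 in → contributes +70.443 in⁴
  web plate: d = 2.3658 in → contributes +46.553 in⁴
  top plate: d = 7.3658 in → contributes +121.65 in⁴
  hole: d = -2.7092 in → contributes −1.4442 in⁴
Total I = 237.2 in⁴.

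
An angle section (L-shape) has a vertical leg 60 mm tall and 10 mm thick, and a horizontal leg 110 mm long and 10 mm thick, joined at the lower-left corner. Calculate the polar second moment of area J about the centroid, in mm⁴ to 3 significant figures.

Decompose the section into non-overlapping parts with the origin at the bottom-left of its bounding rectangle.
Vertical leg: 10 × 60, A = 600 mm², y = 30 mm, Ī = 180 000 mm⁴.
Horizontal leg (remainder): 100 × 10, A = 1 000 mm², y = 5 mm, Ī = 8333.3 mm⁴.
Centroid: ȳ = ΣA·y / ΣA = 14.375 mm.
Transfer each piece to the centroidal x-axis using Ī + A·d² with d = y − 14.375:
  vertical leg: d = 15.625 mm → contributes +326 484 mm⁴
  horizontal leg (remainder): d = -9.375 mm → contributes +96 224 mm⁴
Total I = 422 708 mm⁴.
For the y-axis: x̄ = 39.375 mm.
Repeating about the centroidal y-axis gives I_y = 1 972 708 mm⁴.
Polar second moment: J = I_x + I_y = 2 395 417 mm⁴.

J ≈ 2.40 × 10⁶ mm⁴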